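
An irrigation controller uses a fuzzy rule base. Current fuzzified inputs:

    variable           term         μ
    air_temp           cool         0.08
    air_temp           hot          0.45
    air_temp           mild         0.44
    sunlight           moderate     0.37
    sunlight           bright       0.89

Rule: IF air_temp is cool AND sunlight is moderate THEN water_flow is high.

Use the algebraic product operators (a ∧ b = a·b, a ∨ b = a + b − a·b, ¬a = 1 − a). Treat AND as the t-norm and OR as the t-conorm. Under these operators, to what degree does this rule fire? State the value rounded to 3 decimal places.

0.030

firing strength: cool=0.08, moderate=0.37; AND[a·b] → w = 0.0296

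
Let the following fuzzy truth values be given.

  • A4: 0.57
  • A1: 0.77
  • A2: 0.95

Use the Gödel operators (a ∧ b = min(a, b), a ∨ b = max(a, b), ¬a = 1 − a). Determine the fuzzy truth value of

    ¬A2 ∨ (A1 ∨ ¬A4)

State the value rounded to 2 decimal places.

¬A2 = 1 − 0.95 = 0.05
¬A4 = 1 − 0.57 = 0.43
A1 ∨ ¬A4 = max(a, b) on (0.77, 0.43) = 0.77
¬A2 ∨ (A1 ∨ ¬A4) = max(a, b) on (0.05, 0.77) = 0.77

0.77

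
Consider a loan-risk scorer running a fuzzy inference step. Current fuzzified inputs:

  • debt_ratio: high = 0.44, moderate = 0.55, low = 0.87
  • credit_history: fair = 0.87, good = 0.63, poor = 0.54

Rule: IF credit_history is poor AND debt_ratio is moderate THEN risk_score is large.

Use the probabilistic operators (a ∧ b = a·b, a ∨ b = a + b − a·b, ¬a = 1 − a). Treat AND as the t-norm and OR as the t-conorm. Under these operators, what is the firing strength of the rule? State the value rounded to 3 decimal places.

0.297

firing strength: poor=0.54, moderate=0.55; AND[a·b] → w = 0.2970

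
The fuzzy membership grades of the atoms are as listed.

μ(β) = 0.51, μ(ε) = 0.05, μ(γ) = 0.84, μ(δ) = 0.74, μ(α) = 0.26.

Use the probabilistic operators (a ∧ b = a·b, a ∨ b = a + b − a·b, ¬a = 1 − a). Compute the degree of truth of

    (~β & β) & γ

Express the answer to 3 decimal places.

~β = 1 − 0.5100 = 0.4900
~β & β = a·b on (0.4900, 0.5100) = 0.2499
(~β & β) & γ = a·b on (0.2499, 0.8400) = 0.2099

0.210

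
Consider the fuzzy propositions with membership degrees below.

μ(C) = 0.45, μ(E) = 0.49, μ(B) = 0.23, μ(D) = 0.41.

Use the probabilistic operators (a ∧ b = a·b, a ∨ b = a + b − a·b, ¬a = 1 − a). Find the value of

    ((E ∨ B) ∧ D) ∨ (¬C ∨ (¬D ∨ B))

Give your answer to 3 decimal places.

0.893

E ∨ B = a + b − a·b on (0.4900, 0.2300) = 0.6073
(E ∨ B) ∧ D = a·b on (0.6073, 0.4100) = 0.2490
¬C = 1 − 0.4500 = 0.5500
¬D = 1 − 0.4100 = 0.5900
¬D ∨ B = a + b − a·b on (0.5900, 0.2300) = 0.6843
¬C ∨ (¬D ∨ B) = a + b − a·b on (0.5500, 0.6843) = 0.8579
((E ∨ B) ∧ D) ∨ (¬C ∨ (¬D ∨ B)) = a + b − a·b on (0.2490, 0.8579) = 0.8933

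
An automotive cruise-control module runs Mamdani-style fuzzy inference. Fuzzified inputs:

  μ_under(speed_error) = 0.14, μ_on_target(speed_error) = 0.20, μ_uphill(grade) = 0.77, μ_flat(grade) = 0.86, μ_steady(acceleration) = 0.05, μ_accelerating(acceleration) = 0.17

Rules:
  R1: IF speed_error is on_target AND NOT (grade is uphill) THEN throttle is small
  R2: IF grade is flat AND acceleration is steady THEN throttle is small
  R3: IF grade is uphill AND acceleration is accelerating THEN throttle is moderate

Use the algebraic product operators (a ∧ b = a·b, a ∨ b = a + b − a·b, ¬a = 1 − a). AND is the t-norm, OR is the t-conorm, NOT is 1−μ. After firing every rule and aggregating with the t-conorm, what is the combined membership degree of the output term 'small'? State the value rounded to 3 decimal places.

R1: on_target=0.20, ¬uphill=1−0.77=0.23; AND[a·b] → w = 0.0460
R2: flat=0.86, steady=0.05; AND[a·b] → w = 0.0430
R3: uphill=0.77, accelerating=0.17; AND[a·b] → w = 0.1309
Rules with consequent 'small': {R1, R2} → strengths 0.0460, 0.0430
Aggregate via t-conorm [a + b − a·b]: 0.0870

0.087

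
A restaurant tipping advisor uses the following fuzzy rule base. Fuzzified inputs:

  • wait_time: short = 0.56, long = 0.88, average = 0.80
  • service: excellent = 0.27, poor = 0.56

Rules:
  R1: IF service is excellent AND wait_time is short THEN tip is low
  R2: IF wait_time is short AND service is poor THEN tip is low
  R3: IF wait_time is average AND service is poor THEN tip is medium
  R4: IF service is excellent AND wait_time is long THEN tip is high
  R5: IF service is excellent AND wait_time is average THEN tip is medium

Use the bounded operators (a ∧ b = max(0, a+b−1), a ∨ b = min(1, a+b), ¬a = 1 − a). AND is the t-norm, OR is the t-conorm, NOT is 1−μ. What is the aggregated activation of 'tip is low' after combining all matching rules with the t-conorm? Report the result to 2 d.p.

R1: excellent=0.27, short=0.56; AND[max(0, a+b−1)] → w = 0.00
R2: short=0.56, poor=0.56; AND[max(0, a+b−1)] → w = 0.12
R3: average=0.80, poor=0.56; AND[max(0, a+b−1)] → w = 0.36
R4: excellent=0.27, long=0.88; AND[max(0, a+b−1)] → w = 0.15
R5: excellent=0.27, average=0.80; AND[max(0, a+b−1)] → w = 0.07
Rules with consequent 'low': {R1, R2} → strengths 0.00, 0.12
Aggregate via t-conorm [min(1, a+b)]: 0.12

0.12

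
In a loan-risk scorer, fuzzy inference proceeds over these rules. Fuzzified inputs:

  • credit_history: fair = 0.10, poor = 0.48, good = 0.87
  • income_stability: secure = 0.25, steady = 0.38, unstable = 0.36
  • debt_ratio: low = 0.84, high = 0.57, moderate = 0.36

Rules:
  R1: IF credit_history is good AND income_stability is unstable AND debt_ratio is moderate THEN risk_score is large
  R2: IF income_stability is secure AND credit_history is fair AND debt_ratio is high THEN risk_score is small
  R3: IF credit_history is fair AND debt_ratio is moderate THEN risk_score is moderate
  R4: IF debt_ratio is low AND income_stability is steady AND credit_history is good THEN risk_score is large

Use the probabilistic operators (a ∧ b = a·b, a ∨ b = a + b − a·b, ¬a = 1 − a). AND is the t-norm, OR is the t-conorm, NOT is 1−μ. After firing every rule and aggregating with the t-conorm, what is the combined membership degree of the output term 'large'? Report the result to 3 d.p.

R1: good=0.87, unstable=0.36, moderate=0.36; AND[a·b] → w = 0.1128
R2: secure=0.25, fair=0.10, high=0.57; AND[a·b] → w = 0.0142
R3: fair=0.10, moderate=0.36; AND[a·b] → w = 0.0360
R4: low=0.84, steady=0.38, good=0.87; AND[a·b] → w = 0.2777
Rules with consequent 'large': {R1, R4} → strengths 0.1128, 0.2777
Aggregate via t-conorm [a + b − a·b]: 0.3591

0.359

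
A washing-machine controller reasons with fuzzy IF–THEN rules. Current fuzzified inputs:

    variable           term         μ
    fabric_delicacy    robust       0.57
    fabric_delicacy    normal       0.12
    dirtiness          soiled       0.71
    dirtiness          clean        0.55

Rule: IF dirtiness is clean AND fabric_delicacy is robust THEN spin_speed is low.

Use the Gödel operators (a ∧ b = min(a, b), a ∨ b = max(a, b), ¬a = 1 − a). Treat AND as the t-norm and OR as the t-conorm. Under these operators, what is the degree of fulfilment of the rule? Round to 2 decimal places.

firing strength: clean=0.55, robust=0.57; AND[min(a, b)] → w = 0.55

0.55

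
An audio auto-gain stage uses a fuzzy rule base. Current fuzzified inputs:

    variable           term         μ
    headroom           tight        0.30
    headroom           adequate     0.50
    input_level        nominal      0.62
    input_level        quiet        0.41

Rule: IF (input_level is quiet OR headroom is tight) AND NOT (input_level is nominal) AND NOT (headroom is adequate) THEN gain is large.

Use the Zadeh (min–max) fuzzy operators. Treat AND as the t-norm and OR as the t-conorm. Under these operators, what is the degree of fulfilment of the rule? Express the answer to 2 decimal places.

0.38

firing strength: (quiet=0.41 OR tight=0.30) = 0.41; AND[min(a, b)] with ¬nominal=1−0.62=0.38, ¬adequate=1−0.50=0.50 → w = 0.38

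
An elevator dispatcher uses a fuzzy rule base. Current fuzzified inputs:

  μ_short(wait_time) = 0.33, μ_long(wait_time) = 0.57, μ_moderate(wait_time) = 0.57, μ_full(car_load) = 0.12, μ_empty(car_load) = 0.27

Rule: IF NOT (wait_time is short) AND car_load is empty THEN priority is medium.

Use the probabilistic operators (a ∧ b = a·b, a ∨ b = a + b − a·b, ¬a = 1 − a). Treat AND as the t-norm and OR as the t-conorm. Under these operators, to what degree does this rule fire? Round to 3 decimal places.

firing strength: ¬short=1−0.33=0.67, empty=0.27; AND[a·b] → w = 0.1809

0.181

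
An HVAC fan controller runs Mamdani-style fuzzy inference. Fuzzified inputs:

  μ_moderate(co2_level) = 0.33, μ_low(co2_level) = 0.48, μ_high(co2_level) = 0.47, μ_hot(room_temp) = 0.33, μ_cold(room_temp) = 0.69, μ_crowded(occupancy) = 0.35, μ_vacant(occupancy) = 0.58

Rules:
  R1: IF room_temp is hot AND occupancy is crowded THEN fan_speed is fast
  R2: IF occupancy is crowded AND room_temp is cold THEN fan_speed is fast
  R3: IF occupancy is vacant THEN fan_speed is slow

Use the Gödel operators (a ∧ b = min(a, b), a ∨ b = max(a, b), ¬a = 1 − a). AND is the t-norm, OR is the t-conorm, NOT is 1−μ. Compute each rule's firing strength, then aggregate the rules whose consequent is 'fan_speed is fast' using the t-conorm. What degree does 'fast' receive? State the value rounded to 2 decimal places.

0.35

R1: hot=0.33, crowded=0.35; AND[min(a, b)] → w = 0.33
R2: crowded=0.35, cold=0.69; AND[min(a, b)] → w = 0.35
R3: vacant=0.58 → w = 0.58
Rules with consequent 'fast': {R1, R2} → strengths 0.33, 0.35
Aggregate via t-conorm [max(a, b)]: 0.35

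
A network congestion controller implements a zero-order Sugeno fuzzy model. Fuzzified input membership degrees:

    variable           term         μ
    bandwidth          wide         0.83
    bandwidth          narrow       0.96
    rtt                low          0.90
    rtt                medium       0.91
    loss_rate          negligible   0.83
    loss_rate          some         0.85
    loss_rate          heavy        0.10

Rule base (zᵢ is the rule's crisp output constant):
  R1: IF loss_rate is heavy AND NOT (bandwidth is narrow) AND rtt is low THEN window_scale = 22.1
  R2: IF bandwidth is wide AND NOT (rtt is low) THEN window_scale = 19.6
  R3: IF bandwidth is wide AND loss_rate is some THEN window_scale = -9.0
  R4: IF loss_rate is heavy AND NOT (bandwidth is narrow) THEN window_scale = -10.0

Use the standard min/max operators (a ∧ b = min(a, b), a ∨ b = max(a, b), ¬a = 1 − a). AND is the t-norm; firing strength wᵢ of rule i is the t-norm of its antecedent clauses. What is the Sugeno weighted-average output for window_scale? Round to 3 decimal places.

R1 (z=22.1): heavy=0.10, ¬narrow=1−0.96=0.04, low=0.90; AND[min(a, b)] → w = 0.04
R2 (z=19.6): wide=0.83, ¬low=1−0.90=0.10; AND[min(a, b)] → w = 0.10
R3 (z=-9.0): wide=0.83, some=0.85; AND[min(a, b)] → w = 0.83
R4 (z=-10.0): heavy=0.10, ¬narrow=1−0.96=0.04; AND[min(a, b)] → w = 0.04
Weighted average = (0.04·22.1 + 0.10·19.6 + 0.83·-9.0 + 0.04·-10.0) / (0.04 + 0.10 + 0.83 + 0.04)
  = -5.0260 / 1.0100 = -4.976

-4.976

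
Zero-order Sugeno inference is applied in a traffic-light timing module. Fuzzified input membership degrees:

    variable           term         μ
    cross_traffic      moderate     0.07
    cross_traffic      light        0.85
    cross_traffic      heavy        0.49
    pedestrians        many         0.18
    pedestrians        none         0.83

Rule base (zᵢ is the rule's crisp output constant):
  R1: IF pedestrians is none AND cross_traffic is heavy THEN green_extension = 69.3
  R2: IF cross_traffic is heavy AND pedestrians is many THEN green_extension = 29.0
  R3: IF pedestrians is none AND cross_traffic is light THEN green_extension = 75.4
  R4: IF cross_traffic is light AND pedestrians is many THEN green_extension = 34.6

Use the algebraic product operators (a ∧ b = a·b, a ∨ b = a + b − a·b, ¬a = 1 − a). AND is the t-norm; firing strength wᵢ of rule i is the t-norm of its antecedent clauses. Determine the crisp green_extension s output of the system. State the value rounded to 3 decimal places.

65.931

R1 (z=69.3): none=0.83, heavy=0.49; AND[a·b] → w = 0.4067
R2 (z=29.0): heavy=0.49, many=0.18; AND[a·b] → w = 0.0882
R3 (z=75.4): none=0.83, light=0.85; AND[a·b] → w = 0.7055
R4 (z=34.6): light=0.85, many=0.18; AND[a·b] → w = 0.1530
Weighted average = (0.4067·69.3 + 0.0882·29.0 + 0.7055·75.4 + 0.1530·34.6) / (0.4067 + 0.0882 + 0.7055 + 0.1530)
  = 89.2306 / 1.3534 = 65.931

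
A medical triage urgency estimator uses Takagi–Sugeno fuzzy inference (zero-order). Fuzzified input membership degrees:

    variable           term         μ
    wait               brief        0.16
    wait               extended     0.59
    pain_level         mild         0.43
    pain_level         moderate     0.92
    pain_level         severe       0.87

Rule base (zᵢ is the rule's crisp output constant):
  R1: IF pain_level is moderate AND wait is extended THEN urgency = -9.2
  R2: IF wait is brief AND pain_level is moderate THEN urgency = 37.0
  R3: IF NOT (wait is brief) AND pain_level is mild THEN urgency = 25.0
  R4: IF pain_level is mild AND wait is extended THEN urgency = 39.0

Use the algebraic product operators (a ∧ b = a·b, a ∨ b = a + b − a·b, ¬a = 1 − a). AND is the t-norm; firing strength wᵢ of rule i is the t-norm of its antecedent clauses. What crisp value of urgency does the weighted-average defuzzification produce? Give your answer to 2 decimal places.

R1 (z=-9.2): moderate=0.92, extended=0.59; AND[a·b] → w = 0.5428
R2 (z=37.0): brief=0.16, moderate=0.92; AND[a·b] → w = 0.1472
R3 (z=25.0): ¬brief=1−0.16=0.84, mild=0.43; AND[a·b] → w = 0.3612
R4 (z=39.0): mild=0.43, extended=0.59; AND[a·b] → w = 0.2537
Weighted average = (0.5428·-9.2 + 0.1472·37.0 + 0.3612·25.0 + 0.2537·39.0) / (0.5428 + 0.1472 + 0.3612 + 0.2537)
  = 19.3769 / 1.3049 = 14.85

14.85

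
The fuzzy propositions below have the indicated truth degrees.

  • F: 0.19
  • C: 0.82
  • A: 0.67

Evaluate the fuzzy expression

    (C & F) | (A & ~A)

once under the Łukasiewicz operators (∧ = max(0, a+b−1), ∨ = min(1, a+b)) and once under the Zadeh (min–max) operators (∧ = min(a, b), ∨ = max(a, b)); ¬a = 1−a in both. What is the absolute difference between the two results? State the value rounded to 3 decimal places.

0.320

Under Łukasiewicz:
  C & F = max(0, a+b−1) on (0.82, 0.19) = 0.01
  ~A = 1 − 0.67 = 0.33
  A & ~A = max(0, a+b−1) on (0.67, 0.33) = 0.00
  (C & F) | (A & ~A) = min(1, a+b) on (0.01, 0.00) = 0.01
  → value = 0.0100
Under Zadeh (min–max):
  C & F = min(a, b) on (0.82, 0.19) = 0.19
  ~A = 1 − 0.67 = 0.33
  A & ~A = min(a, b) on (0.67, 0.33) = 0.33
  (C & F) | (A & ~A) = max(a, b) on (0.19, 0.33) = 0.33
  → value = 0.3300
|0.0100 − 0.3300| = 0.320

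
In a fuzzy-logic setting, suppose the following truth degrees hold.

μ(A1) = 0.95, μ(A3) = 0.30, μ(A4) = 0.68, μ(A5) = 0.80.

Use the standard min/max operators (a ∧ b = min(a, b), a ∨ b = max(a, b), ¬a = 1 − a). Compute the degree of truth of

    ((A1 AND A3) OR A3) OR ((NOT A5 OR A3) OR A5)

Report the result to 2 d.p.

0.80

A1 AND A3 = min(a, b) on (0.95, 0.30) = 0.30
(A1 AND A3) OR A3 = max(a, b) on (0.30, 0.30) = 0.30
NOT A5 = 1 − 0.80 = 0.20
NOT A5 OR A3 = max(a, b) on (0.20, 0.30) = 0.30
(NOT A5 OR A3) OR A5 = max(a, b) on (0.30, 0.80) = 0.80
((A1 AND A3) OR A3) OR ((NOT A5 OR A3) OR A5) = max(a, b) on (0.30, 0.80) = 0.80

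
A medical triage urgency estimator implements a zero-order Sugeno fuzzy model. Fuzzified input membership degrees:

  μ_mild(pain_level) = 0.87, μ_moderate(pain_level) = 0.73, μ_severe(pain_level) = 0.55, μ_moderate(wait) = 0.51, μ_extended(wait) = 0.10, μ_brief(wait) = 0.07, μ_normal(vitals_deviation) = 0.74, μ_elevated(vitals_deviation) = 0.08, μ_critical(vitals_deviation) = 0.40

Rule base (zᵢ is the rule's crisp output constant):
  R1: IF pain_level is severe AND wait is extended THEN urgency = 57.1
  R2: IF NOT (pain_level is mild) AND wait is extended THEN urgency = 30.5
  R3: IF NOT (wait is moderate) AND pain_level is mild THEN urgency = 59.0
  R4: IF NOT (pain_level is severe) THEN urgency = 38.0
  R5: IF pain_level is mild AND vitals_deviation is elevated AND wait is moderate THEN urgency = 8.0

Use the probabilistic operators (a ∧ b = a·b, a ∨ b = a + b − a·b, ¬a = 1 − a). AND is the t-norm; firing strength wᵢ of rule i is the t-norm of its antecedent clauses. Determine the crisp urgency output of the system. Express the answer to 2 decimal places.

47.02

R1 (z=57.1): severe=0.55, extended=0.10; AND[a·b] → w = 0.0550
R2 (z=30.5): ¬mild=1−0.87=0.13, extended=0.10; AND[a·b] → w = 0.0130
R3 (z=59.0): ¬moderate=1−0.51=0.49, mild=0.87; AND[a·b] → w = 0.4263
R4 (z=38.0): ¬severe=1−0.55=0.45 → w = 0.4500
R5 (z=8.0): mild=0.87, elevated=0.08, moderate=0.51; AND[a·b] → w = 0.0355
Weighted average = (0.0550·57.1 + 0.0130·30.5 + 0.4263·59.0 + 0.4500·38.0 + 0.0355·8.0) / (0.0550 + 0.0130 + 0.4263 + 0.4500 + 0.0355)
  = 46.0727 / 0.9798 = 47.02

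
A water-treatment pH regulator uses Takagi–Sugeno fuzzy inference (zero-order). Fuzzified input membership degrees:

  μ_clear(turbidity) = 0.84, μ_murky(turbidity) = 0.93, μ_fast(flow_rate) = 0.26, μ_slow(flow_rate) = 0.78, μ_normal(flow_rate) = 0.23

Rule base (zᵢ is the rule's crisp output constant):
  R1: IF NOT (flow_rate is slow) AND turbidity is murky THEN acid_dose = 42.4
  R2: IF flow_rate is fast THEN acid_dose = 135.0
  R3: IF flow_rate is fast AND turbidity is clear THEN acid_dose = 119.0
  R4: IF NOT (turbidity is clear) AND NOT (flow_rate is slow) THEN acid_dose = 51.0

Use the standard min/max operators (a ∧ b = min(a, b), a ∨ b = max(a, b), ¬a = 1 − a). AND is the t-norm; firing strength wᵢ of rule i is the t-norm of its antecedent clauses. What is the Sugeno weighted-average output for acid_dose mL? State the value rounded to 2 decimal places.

92.81

R1 (z=42.4): ¬slow=1−0.78=0.22, murky=0.93; AND[min(a, b)] → w = 0.22
R2 (z=135.0): fast=0.26 → w = 0.26
R3 (z=119.0): fast=0.26, clear=0.84; AND[min(a, b)] → w = 0.26
R4 (z=51.0): ¬clear=1−0.84=0.16, ¬slow=1−0.78=0.22; AND[min(a, b)] → w = 0.16
Weighted average = (0.22·42.4 + 0.26·135.0 + 0.26·119.0 + 0.16·51.0) / (0.22 + 0.26 + 0.26 + 0.16)
  = 83.5280 / 0.9000 = 92.81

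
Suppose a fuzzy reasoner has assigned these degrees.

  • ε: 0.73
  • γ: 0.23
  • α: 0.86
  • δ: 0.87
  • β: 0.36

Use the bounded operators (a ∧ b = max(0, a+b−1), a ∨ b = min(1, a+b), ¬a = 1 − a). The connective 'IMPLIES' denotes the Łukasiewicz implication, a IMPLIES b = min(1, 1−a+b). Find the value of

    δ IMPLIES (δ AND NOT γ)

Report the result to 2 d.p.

NOT γ = 1 − 0.23 = 0.77
δ AND NOT γ = max(0, a+b−1) on (0.87, 0.77) = 0.64
δ IMPLIES (δ AND NOT γ)  [Łukasiewicz: min(1, 1−a+b)] with a=0.87, b=0.64 → 0.77

0.77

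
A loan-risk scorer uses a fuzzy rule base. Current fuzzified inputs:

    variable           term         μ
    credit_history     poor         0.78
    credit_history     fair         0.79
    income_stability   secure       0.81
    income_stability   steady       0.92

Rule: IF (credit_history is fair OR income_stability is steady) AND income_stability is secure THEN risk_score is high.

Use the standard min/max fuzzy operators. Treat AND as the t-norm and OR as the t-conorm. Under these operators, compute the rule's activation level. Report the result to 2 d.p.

0.81

firing strength: (fair=0.79 OR steady=0.92) = 0.92; AND[min(a, b)] with secure=0.81 → w = 0.81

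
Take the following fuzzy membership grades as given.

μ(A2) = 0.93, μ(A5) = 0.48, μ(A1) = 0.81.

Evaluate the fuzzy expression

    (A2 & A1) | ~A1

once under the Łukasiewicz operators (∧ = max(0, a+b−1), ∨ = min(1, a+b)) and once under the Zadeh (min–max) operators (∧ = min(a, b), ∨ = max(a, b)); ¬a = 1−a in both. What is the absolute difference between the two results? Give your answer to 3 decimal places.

Under Łukasiewicz:
  A2 & A1 = max(0, a+b−1) on (0.93, 0.81) = 0.74
  ~A1 = 1 − 0.81 = 0.19
  (A2 & A1) | ~A1 = min(1, a+b) on (0.74, 0.19) = 0.93
  → value = 0.9300
Under Zadeh (min–max):
  A2 & A1 = min(a, b) on (0.93, 0.81) = 0.81
  ~A1 = 1 − 0.81 = 0.19
  (A2 & A1) | ~A1 = max(a, b) on (0.81, 0.19) = 0.81
  → value = 0.8100
|0.9300 − 0.8100| = 0.120

0.120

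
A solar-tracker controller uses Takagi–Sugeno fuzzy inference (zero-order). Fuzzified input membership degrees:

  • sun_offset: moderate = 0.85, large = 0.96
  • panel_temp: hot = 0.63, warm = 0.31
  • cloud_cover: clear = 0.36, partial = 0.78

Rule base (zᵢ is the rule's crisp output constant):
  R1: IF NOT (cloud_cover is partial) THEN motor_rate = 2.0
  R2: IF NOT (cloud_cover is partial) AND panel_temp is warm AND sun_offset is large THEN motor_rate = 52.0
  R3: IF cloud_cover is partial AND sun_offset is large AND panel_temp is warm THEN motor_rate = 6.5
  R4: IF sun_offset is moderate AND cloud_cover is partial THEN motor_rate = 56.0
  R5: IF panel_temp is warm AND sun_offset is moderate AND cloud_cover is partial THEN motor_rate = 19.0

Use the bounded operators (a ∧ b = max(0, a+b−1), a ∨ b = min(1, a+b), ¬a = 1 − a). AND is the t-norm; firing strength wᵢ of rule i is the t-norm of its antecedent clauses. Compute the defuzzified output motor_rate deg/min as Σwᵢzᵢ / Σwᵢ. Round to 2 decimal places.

R1 (z=2.0): ¬partial=1−0.78=0.22 → w = 0.22
R2 (z=52.0): ¬partial=1−0.78=0.22, warm=0.31, large=0.96; AND[max(0, a+b−1)] → w = 0.00
R3 (z=6.5): partial=0.78, large=0.96, warm=0.31; AND[max(0, a+b−1)] → w = 0.05
R4 (z=56.0): moderate=0.85, partial=0.78; AND[max(0, a+b−1)] → w = 0.63
R5 (z=19.0): warm=0.31, moderate=0.85, partial=0.78; AND[max(0, a+b−1)] → w = 0.00
Weighted average = (0.22·2.0 + 0.00·52.0 + 0.05·6.5 + 0.63·56.0 + 0.00·19.0) / (0.22 + 0.00 + 0.05 + 0.63 + 0.00)
  = 36.0450 / 0.9000 = 40.05

40.05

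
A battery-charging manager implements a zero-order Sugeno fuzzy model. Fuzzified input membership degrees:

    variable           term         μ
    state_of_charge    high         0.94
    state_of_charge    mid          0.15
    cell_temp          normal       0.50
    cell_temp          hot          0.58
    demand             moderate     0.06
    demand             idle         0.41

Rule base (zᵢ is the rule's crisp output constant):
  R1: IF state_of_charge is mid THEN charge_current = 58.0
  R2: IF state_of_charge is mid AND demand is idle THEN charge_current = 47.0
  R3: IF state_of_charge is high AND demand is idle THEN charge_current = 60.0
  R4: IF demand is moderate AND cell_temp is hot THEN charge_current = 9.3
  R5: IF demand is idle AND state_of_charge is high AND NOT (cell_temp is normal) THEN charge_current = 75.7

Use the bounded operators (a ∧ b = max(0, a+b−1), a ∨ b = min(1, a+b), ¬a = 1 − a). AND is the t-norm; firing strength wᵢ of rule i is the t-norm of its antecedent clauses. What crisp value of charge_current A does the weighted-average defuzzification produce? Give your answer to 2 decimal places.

R1 (z=58.0): mid=0.15 → w = 0.15
R2 (z=47.0): mid=0.15, idle=0.41; AND[max(0, a+b−1)] → w = 0.00
R3 (z=60.0): high=0.94, idle=0.41; AND[max(0, a+b−1)] → w = 0.35
R4 (z=9.3): moderate=0.06, hot=0.58; AND[max(0, a+b−1)] → w = 0.00
R5 (z=75.7): idle=0.41, high=0.94, ¬normal=1−0.50=0.50; AND[max(0, a+b−1)] → w = 0.00
Weighted average = (0.15·58.0 + 0.00·47.0 + 0.35·60.0 + 0.00·9.3 + 0.00·75.7) / (0.15 + 0.00 + 0.35 + 0.00 + 0.00)
  = 29.7000 / 0.5000 = 59.40

59.40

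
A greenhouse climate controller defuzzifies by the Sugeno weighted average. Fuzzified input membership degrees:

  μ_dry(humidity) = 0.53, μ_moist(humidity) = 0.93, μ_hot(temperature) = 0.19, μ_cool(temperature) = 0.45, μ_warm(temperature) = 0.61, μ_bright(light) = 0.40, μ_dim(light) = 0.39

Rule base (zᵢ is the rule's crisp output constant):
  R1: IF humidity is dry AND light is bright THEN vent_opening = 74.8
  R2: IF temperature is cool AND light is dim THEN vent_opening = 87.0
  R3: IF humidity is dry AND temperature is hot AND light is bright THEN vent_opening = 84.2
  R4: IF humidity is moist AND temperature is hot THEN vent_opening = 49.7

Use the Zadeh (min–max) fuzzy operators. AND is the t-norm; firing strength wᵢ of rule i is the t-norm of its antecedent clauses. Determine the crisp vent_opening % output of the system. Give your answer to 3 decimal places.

76.317

R1 (z=74.8): dry=0.53, bright=0.40; AND[min(a, b)] → w = 0.40
R2 (z=87.0): cool=0.45, dim=0.39; AND[min(a, b)] → w = 0.39
R3 (z=84.2): dry=0.53, hot=0.19, bright=0.40; AND[min(a, b)] → w = 0.19
R4 (z=49.7): moist=0.93, hot=0.19; AND[min(a, b)] → w = 0.19
Weighted average = (0.40·74.8 + 0.39·87.0 + 0.19·84.2 + 0.19·49.7) / (0.40 + 0.39 + 0.19 + 0.19)
  = 89.2910 / 1.1700 = 76.317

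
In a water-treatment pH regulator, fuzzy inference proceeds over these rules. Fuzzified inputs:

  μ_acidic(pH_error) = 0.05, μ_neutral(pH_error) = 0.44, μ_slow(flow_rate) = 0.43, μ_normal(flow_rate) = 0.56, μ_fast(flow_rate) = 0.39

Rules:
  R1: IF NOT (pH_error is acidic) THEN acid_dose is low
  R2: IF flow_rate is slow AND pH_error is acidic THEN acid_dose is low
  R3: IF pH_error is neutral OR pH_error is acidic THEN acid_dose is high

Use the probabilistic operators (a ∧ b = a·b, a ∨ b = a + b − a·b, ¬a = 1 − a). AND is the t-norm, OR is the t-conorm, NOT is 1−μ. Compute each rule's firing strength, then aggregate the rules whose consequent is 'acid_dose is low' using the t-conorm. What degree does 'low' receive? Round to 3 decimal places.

0.951

R1: ¬acidic=1−0.05=0.95 → w = 0.9500
R2: slow=0.43, acidic=0.05; AND[a·b] → w = 0.0215
R3: neutral=0.44, acidic=0.05; OR[a + b − a·b] → w = 0.4680
Rules with consequent 'low': {R1, R2} → strengths 0.9500, 0.0215
Aggregate via t-conorm [a + b − a·b]: 0.9511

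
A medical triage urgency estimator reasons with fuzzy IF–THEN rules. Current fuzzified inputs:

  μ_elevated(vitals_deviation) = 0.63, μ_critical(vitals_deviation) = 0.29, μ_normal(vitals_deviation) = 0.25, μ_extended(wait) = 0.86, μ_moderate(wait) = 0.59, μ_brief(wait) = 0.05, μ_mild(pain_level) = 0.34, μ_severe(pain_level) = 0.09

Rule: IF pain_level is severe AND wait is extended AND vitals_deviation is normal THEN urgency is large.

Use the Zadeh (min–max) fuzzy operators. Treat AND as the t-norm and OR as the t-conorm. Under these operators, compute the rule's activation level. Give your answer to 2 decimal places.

firing strength: severe=0.09, extended=0.86, normal=0.25; AND[min(a, b)] → w = 0.09

0.09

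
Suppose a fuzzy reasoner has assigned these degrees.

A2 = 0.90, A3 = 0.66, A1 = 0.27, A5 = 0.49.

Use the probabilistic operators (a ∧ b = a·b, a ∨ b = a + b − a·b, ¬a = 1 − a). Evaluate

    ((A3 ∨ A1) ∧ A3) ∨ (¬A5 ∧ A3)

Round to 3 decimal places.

A3 ∨ A1 = a + b − a·b on (0.6600, 0.2700) = 0.7518
(A3 ∨ A1) ∧ A3 = a·b on (0.7518, 0.6600) = 0.4962
¬A5 = 1 − 0.4900 = 0.5100
¬A5 ∧ A3 = a·b on (0.5100, 0.6600) = 0.3366
((A3 ∨ A1) ∧ A3) ∨ (¬A5 ∧ A3) = a + b − a·b on (0.4962, 0.3366) = 0.6658

0.666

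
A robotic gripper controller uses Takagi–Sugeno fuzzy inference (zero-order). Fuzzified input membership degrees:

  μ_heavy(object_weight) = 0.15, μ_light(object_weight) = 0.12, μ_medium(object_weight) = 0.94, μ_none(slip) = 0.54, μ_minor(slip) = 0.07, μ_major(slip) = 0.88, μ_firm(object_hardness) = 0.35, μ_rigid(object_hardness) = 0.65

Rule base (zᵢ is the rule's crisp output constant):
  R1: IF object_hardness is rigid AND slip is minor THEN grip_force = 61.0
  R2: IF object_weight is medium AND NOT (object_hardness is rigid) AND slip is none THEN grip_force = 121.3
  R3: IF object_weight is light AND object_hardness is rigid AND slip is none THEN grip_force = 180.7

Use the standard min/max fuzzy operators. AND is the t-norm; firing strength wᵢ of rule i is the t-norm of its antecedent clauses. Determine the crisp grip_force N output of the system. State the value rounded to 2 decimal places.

126.68

R1 (z=61.0): rigid=0.65, minor=0.07; AND[min(a, b)] → w = 0.07
R2 (z=121.3): medium=0.94, ¬rigid=1−0.65=0.35, none=0.54; AND[min(a, b)] → w = 0.35
R3 (z=180.7): light=0.12, rigid=0.65, none=0.54; AND[min(a, b)] → w = 0.12
Weighted average = (0.07·61.0 + 0.35·121.3 + 0.12·180.7) / (0.07 + 0.35 + 0.12)
  = 68.4090 / 0.5400 = 126.68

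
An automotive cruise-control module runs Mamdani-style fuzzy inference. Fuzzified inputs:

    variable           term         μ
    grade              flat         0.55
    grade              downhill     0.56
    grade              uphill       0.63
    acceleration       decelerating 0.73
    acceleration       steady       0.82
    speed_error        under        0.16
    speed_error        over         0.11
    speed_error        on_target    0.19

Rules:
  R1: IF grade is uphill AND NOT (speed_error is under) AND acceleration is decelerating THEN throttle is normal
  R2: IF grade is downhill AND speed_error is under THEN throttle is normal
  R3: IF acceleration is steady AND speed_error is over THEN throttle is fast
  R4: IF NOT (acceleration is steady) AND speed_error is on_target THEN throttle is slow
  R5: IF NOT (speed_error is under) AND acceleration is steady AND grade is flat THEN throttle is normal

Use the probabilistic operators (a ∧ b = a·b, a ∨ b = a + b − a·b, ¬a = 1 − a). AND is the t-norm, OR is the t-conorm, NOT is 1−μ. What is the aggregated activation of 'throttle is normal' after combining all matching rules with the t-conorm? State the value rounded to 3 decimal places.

0.653

R1: uphill=0.63, ¬under=1−0.16=0.84, decelerating=0.73; AND[a·b] → w = 0.3863
R2: downhill=0.56, under=0.16; AND[a·b] → w = 0.0896
R3: steady=0.82, over=0.11; AND[a·b] → w = 0.0902
R4: ¬steady=1−0.82=0.18, on_target=0.19; AND[a·b] → w = 0.0342
R5: ¬under=1−0.16=0.84, steady=0.82, flat=0.55; AND[a·b] → w = 0.3788
Rules with consequent 'normal': {R1, R2, R5} → strengths 0.3863, 0.0896, 0.3788
Aggregate via t-conorm [a + b − a·b]: 0.6530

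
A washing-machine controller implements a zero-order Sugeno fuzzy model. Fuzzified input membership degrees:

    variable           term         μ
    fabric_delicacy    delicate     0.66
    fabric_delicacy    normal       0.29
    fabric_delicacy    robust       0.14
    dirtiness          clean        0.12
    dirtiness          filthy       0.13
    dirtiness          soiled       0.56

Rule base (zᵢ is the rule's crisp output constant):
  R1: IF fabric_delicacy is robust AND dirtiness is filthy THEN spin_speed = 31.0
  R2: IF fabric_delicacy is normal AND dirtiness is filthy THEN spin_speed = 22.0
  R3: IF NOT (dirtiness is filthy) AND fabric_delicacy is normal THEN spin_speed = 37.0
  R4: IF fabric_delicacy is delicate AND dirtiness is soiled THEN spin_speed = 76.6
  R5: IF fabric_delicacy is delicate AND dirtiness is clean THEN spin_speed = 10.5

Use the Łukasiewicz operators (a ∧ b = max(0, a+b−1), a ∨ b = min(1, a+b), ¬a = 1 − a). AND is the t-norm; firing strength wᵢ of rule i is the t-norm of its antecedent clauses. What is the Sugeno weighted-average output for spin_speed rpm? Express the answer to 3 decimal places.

59.926

R1 (z=31.0): robust=0.14, filthy=0.13; AND[max(0, a+b−1)] → w = 0.00
R2 (z=22.0): normal=0.29, filthy=0.13; AND[max(0, a+b−1)] → w = 0.00
R3 (z=37.0): ¬filthy=1−0.13=0.87, normal=0.29; AND[max(0, a+b−1)] → w = 0.16
R4 (z=76.6): delicate=0.66, soiled=0.56; AND[max(0, a+b−1)] → w = 0.22
R5 (z=10.5): delicate=0.66, clean=0.12; AND[max(0, a+b−1)] → w = 0.00
Weighted average = (0.00·31.0 + 0.00·22.0 + 0.16·37.0 + 0.22·76.6 + 0.00·10.5) / (0.00 + 0.00 + 0.16 + 0.22 + 0.00)
  = 22.7720 / 0.3800 = 59.926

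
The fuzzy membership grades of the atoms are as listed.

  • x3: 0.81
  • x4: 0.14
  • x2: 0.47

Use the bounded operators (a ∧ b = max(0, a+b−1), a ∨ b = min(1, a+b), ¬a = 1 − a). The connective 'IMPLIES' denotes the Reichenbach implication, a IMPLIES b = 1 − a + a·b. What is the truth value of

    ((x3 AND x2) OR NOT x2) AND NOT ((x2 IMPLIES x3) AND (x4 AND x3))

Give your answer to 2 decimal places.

0.81

x3 AND x2 = max(0, a+b−1) on (0.81, 0.47) = 0.28
NOT x2 = 1 − 0.47 = 0.53
(x3 AND x2) OR NOT x2 = min(1, a+b) on (0.28, 0.53) = 0.81
x2 IMPLIES x3  [Reichenbach: 1 − a + a·b] with a=0.47, b=0.81 → 0.91
x4 AND x3 = max(0, a+b−1) on (0.14, 0.81) = 0.00
(x2 IMPLIES x3) AND (x4 AND x3) = max(0, a+b−1) on (0.91, 0.00) = 0.00
NOT ((x2 IMPLIES x3) AND (x4 AND x3)) = 1 − 0.00 = 1.00
((x3 AND x2) OR NOT x2) AND NOT ((x2 IMPLIES x3) AND (x4 AND x3)) = max(0, a+b−1) on (0.81, 1.00) = 0.81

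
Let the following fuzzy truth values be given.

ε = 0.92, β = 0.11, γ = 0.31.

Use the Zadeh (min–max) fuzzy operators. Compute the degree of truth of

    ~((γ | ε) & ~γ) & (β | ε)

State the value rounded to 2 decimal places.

0.31

γ | ε = max(a, b) on (0.31, 0.92) = 0.92
~γ = 1 − 0.31 = 0.69
(γ | ε) & ~γ = min(a, b) on (0.92, 0.69) = 0.69
~((γ | ε) & ~γ) = 1 − 0.69 = 0.31
β | ε = max(a, b) on (0.11, 0.92) = 0.92
~((γ | ε) & ~γ) & (β | ε) = min(a, b) on (0.31, 0.92) = 0.31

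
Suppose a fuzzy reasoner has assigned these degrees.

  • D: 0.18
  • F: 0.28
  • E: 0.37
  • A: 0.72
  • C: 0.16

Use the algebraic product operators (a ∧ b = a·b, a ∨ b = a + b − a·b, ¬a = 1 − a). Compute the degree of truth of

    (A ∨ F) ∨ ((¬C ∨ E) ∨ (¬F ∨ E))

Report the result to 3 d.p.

0.996

A ∨ F = a + b − a·b on (0.7200, 0.2800) = 0.7984
¬C = 1 − 0.1600 = 0.8400
¬C ∨ E = a + b − a·b on (0.8400, 0.3700) = 0.8992
¬F = 1 − 0.2800 = 0.7200
¬F ∨ E = a + b − a·b on (0.7200, 0.3700) = 0.8236
(¬C ∨ E) ∨ (¬F ∨ E) = a + b − a·b on (0.8992, 0.8236) = 0.9822
(A ∨ F) ∨ ((¬C ∨ E) ∨ (¬F ∨ E)) = a + b − a·b on (0.7984, 0.9822) = 0.9964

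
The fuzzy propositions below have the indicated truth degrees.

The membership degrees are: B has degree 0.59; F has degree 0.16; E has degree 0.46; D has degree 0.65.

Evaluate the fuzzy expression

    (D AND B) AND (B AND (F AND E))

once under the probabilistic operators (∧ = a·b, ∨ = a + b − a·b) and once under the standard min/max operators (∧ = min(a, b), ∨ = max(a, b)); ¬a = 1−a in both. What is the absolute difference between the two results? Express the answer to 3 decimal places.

Under probabilistic:
  D AND B = a·b on (0.6500, 0.5900) = 0.3835
  F AND E = a·b on (0.1600, 0.4600) = 0.0736
  B AND (F AND E) = a·b on (0.5900, 0.0736) = 0.0434
  (D AND B) AND (B AND (F AND E)) = a·b on (0.3835, 0.0434) = 0.0167
  → value = 0.0167
Under standard min/max:
  D AND B = min(a, b) on (0.65, 0.59) = 0.59
  F AND E = min(a, b) on (0.16, 0.46) = 0.16
  B AND (F AND E) = min(a, b) on (0.59, 0.16) = 0.16
  (D AND B) AND (B AND (F AND E)) = min(a, b) on (0.59, 0.16) = 0.16
  → value = 0.1600
|0.0167 − 0.1600| = 0.143

0.143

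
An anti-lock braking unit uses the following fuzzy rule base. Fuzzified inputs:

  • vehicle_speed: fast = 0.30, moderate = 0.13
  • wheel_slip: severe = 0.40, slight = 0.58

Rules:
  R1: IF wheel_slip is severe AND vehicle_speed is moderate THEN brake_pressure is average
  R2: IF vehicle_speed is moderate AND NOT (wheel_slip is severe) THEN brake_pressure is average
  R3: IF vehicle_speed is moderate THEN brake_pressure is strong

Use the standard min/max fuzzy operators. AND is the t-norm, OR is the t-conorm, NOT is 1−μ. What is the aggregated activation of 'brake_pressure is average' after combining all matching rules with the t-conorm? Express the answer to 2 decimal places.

R1: severe=0.40, moderate=0.13; AND[min(a, b)] → w = 0.13
R2: moderate=0.13, ¬severe=1−0.40=0.60; AND[min(a, b)] → w = 0.13
R3: moderate=0.13 → w = 0.13
Rules with consequent 'average': {R1, R2} → strengths 0.13, 0.13
Aggregate via t-conorm [max(a, b)]: 0.13

0.13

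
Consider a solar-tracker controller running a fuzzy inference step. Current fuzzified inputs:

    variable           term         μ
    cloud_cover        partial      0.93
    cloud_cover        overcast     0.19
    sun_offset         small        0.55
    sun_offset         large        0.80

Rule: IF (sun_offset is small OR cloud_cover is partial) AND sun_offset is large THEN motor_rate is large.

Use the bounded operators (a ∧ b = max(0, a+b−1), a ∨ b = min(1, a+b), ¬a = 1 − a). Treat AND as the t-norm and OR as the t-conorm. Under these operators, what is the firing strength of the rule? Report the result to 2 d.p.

0.80

firing strength: (small=0.55 OR partial=0.93) = 1.00; AND[max(0, a+b−1)] with large=0.80 → w = 0.80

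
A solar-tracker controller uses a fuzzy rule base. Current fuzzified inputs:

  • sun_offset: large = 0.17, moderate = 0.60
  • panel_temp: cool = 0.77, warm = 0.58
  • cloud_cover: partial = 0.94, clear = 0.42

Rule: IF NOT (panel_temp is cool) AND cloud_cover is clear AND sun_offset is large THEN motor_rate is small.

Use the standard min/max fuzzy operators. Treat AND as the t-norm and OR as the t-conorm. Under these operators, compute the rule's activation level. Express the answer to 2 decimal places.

0.17

firing strength: ¬cool=1−0.77=0.23, clear=0.42, large=0.17; AND[min(a, b)] → w = 0.17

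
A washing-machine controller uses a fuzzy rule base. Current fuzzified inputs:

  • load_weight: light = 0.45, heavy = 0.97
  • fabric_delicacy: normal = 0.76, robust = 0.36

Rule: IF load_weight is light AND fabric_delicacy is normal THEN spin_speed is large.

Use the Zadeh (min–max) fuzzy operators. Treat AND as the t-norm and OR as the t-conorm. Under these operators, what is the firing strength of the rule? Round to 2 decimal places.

firing strength: light=0.45, normal=0.76; AND[min(a, b)] → w = 0.45

0.45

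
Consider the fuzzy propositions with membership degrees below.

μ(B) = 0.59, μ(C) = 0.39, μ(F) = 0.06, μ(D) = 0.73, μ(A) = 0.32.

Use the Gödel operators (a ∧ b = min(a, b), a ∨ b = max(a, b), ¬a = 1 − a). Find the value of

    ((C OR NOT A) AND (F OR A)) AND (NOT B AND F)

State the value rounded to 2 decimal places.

NOT A = 1 − 0.32 = 0.68
C OR NOT A = max(a, b) on (0.39, 0.68) = 0.68
F OR A = max(a, b) on (0.06, 0.32) = 0.32
(C OR NOT A) AND (F OR A) = min(a, b) on (0.68, 0.32) = 0.32
NOT B = 1 − 0.59 = 0.41
NOT B AND F = min(a, b) on (0.41, 0.06) = 0.06
((C OR NOT A) AND (F OR A)) AND (NOT B AND F) = min(a, b) on (0.32, 0.06) = 0.06

0.06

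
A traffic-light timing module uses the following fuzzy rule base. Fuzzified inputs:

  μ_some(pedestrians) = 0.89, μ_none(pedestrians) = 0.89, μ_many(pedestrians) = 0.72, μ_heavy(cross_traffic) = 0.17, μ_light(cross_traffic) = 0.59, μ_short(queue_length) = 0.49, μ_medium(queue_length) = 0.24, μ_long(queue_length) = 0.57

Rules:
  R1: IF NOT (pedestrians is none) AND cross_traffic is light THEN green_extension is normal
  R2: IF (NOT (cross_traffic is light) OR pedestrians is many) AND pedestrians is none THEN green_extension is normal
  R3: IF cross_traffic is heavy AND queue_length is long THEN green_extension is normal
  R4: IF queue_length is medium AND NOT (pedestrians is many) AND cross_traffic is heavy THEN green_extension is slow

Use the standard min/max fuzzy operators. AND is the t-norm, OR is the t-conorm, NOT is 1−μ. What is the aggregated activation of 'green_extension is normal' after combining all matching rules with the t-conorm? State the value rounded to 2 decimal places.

0.72

R1: ¬none=1−0.89=0.11, light=0.59; AND[min(a, b)] → w = 0.11
R2: (¬light=1−0.59=0.41 OR many=0.72) = 0.72; AND[min(a, b)] with none=0.89 → w = 0.72
R3: heavy=0.17, long=0.57; AND[min(a, b)] → w = 0.17
R4: medium=0.24, ¬many=1−0.72=0.28, heavy=0.17; AND[min(a, b)] → w = 0.17
Rules with consequent 'normal': {R1, R2, R3} → strengths 0.11, 0.72, 0.17
Aggregate via t-conorm [max(a, b)]: 0.72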